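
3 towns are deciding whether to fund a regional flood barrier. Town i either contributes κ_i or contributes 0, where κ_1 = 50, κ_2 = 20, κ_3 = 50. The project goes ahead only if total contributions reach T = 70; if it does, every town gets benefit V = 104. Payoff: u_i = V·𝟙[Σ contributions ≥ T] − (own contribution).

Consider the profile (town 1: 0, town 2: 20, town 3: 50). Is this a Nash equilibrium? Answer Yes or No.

Total = 70 ≥ 70: provided.
Town 1 (pledges 0, payoff 104): pledging 50 → total 120, payoff 54. No gain.
Town 2 (pledges 20, payoff 84): dropping to 0 → total 50, payoff 0. No gain.
Town 3 (pledges 50, payoff 54): dropping to 0 → total 20, payoff 0. No gain.

Yes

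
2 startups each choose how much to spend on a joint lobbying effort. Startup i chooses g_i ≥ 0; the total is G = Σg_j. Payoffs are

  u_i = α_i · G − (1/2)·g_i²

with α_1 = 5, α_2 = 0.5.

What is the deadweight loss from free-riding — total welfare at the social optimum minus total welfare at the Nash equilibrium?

12.625

Startup i's FOC: ∂u_i/∂g_i = α_i − g_i = 0, so g_i* = α_i.
NE contributions = (5, 0.5); G = 5.5.
W^NE = (Σα)·G − ½Σα_i² = 5.5² − ½·25.25 = 17.625.
Planner sets g_i = Σα_j = 5.5 for every i, so G^SO = 2·5.5 = 11.
W^SO = (Σα)·G^SO − ½·2·(Σα)² = (2/2)·5.5² = 30.25.
Deadweight loss = W^SO − W^NE = 12.625.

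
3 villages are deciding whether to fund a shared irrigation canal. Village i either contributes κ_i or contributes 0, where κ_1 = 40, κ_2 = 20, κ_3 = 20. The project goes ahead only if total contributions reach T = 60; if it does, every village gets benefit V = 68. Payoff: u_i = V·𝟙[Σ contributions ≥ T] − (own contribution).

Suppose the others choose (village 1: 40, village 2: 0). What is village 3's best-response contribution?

Others' total = 40. Contributing 20 brings total to 60 ≥ 60: gain V − κ_3 = 48.
Best response: 20.

20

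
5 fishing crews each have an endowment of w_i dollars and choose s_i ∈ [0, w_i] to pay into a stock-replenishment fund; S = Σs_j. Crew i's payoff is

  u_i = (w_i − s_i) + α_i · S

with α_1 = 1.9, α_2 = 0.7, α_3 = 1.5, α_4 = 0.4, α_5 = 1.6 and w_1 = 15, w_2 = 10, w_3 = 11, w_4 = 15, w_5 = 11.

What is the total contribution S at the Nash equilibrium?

∂u_i/∂s_i = α_i − 1, so crew i contributes w_i if α_i > 1, else 0.
α_i > 1 for i ∈ {1, 3, 5}; NE contributions (15, 0, 11, 0, 11), S = 37.

37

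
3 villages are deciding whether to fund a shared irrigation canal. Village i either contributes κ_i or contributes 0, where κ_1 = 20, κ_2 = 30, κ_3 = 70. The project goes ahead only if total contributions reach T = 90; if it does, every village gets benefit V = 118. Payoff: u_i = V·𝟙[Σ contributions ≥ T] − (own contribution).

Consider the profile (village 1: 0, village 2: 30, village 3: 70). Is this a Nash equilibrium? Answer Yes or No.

Yes

Total = 100 ≥ 90: provided.
Village 1 (pledges 0, payoff 118): pledging 20 → total 120, payoff 98. No gain.
Village 2 (pledges 30, payoff 88): dropping to 0 → total 70, payoff 0. No gain.
Village 3 (pledges 70, payoff 48): dropping to 0 → total 30, payoff 0. No gain.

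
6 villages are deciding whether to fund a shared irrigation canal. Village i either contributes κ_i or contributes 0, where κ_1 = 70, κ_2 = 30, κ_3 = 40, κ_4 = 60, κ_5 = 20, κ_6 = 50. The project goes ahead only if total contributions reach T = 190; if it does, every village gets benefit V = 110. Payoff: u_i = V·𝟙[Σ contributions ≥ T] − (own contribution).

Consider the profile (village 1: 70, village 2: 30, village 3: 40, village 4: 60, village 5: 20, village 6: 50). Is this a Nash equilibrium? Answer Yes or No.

No

Total = 270 ≥ 190: provided.
Village 1 (pledges 70, payoff 40): dropping to 0 → total 200, payoff 110. Profitable deviation.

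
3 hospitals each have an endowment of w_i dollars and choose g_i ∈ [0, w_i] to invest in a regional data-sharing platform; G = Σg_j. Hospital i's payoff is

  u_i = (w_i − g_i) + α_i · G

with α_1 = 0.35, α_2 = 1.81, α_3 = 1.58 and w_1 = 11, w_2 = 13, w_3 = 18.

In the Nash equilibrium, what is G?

∂u_i/∂g_i = α_i − 1, so hospital i contributes w_i if α_i > 1, else 0.
α_i > 1 for i ∈ {2, 3}; NE contributions (0, 13, 18), G = 31.

31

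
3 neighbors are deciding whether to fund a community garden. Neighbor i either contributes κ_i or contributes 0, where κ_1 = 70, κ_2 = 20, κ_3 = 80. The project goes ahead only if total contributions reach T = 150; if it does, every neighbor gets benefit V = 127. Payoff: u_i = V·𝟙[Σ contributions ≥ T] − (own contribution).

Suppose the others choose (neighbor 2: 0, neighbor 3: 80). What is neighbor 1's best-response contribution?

Others' total = 80. Contributing 70 brings total to 150 ≥ 150: gain V − κ_1 = 57.
Best response: 70.

70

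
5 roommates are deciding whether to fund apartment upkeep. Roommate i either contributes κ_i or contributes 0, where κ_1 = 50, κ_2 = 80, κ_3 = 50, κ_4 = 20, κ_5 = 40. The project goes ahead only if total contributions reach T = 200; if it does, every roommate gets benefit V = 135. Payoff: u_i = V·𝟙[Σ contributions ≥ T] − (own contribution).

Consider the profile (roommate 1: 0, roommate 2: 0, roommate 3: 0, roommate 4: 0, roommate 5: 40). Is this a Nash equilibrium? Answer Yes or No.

Total = 40 < 200: not provided.
Roommate 1 (pledges 0, payoff 0): pledging 50 → total 90, payoff -50. No gain.
Roommate 2 (pledges 0, payoff 0): pledging 80 → total 120, payoff -80. No gain.
Roommate 3 (pledges 0, payoff 0): pledging 50 → total 90, payoff -50. No gain.
Roommate 4 (pledges 0, payoff 0): pledging 20 → total 60, payoff -20. No gain.
Roommate 5 (pledges 40, payoff -40): dropping to 0 → total 0, payoff 0. Profitable deviation.

No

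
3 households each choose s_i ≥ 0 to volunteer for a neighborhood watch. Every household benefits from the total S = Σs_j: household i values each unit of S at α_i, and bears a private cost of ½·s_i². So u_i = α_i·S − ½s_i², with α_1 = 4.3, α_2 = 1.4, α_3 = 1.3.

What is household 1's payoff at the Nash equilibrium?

Household i's FOC: ∂u_i/∂s_i = α_i − s_i = 0, so s_i* = α_i.
NE contributions = (4.3, 1.4, 1.3); S = 7.
u_1 = α_1·S − ½·(s_1)² = 4.3·7 − ½·4.3² = 20.855.

20.855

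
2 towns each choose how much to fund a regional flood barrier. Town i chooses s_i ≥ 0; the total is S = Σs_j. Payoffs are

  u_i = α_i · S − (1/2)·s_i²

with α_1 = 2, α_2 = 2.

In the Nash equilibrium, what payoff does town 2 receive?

6

Town i's FOC: ∂u_i/∂s_i = α_i − s_i = 0, so s_i* = α_i.
NE contributions = (2, 2); S = 4.
u_2 = α_2·S − ½·(s_2)² = 2·4 − ½·2² = 6.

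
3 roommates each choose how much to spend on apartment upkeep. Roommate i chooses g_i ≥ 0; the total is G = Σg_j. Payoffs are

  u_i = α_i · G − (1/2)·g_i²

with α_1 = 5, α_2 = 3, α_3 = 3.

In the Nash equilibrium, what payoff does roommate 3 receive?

Roommate i's FOC: ∂u_i/∂g_i = α_i − g_i = 0, so g_i* = α_i.
NE contributions = (5, 3, 3); G = 11.
u_3 = α_3·G − ½·(g_3)² = 3·11 − ½·3² = 28.5.

28.5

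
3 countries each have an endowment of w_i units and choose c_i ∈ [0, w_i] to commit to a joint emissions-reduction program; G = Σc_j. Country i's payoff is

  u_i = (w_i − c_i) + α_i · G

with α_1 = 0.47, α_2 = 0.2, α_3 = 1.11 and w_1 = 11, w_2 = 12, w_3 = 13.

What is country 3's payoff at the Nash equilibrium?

14.43

∂u_i/∂c_i = α_i − 1, so country i contributes w_i if α_i > 1, else 0.
α_i > 1 for i ∈ {3}; NE contributions (0, 0, 13), G = 13.
u_3 = (13 − 13) + 1.11·13 = 14.43.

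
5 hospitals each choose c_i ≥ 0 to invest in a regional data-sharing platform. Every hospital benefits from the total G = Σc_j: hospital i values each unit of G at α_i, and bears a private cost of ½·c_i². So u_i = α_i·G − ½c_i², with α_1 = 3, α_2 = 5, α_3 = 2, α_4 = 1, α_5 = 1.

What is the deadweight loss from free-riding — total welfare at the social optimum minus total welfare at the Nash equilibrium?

236

Hospital i's FOC: ∂u_i/∂c_i = α_i − c_i = 0, so c_i* = α_i.
NE contributions = (3, 5, 2, 1, 1); G = 12.
W^NE = (Σα)·G − ½Σα_i² = 12² − ½·40 = 124.
Planner sets c_i = Σα_j = 12 for every i, so G^SO = 5·12 = 60.
W^SO = (Σα)·G^SO − ½·5·(Σα)² = (5/2)·12² = 360.
Deadweight loss = W^SO − W^NE = 236.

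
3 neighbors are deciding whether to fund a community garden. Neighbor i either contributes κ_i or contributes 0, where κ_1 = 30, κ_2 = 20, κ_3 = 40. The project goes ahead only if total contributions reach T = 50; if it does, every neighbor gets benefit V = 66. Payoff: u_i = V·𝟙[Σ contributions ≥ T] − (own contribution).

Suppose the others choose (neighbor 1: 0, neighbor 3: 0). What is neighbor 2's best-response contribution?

0

Others' total = 0. Even contributing 20 gives 20 < 50: no benefit either way.
Best response: 0.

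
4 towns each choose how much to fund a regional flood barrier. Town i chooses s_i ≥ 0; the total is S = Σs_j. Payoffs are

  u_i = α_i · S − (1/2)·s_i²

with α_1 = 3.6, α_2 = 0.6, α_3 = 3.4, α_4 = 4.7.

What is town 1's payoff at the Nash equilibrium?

Town i's FOC: ∂u_i/∂s_i = α_i − s_i = 0, so s_i* = α_i.
NE contributions = (3.6, 0.6, 3.4, 4.7); S = 12.3.
u_1 = α_1·S − ½·(s_1)² = 3.6·12.3 − ½·3.6² = 37.8.

37.8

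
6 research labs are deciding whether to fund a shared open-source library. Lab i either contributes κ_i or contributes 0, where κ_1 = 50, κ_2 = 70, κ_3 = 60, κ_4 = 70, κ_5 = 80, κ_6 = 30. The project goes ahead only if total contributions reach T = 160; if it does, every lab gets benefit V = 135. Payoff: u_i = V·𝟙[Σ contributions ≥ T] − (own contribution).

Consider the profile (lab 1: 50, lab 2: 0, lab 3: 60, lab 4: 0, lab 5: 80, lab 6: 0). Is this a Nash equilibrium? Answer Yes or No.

Total = 190 ≥ 160: provided.
Lab 1 (pledges 50, payoff 85): dropping to 0 → total 140, payoff 0. No gain.
Lab 2 (pledges 0, payoff 135): pledging 70 → total 260, payoff 65. No gain.
Lab 3 (pledges 60, payoff 75): dropping to 0 → total 130, payoff 0. No gain.
Lab 4 (pledges 0, payoff 135): pledging 70 → total 260, payoff 65. No gain.
Lab 5 (pledges 80, payoff 55): dropping to 0 → total 110, payoff 0. No gain.
Lab 6 (pledges 0, payoff 135): pledging 30 → total 220, payoff 105. No gain.

Yes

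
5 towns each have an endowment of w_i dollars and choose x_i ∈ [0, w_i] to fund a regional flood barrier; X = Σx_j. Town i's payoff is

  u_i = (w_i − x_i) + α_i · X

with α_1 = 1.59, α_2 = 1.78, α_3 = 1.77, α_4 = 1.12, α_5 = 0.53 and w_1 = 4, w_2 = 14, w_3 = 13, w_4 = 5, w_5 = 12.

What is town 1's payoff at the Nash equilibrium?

57.24

∂u_i/∂x_i = α_i − 1, so town i contributes w_i if α_i > 1, else 0.
α_i > 1 for i ∈ {1, 2, 3, 4}; NE contributions (4, 14, 13, 5, 0), X = 36.
u_1 = (4 − 4) + 1.59·36 = 57.24.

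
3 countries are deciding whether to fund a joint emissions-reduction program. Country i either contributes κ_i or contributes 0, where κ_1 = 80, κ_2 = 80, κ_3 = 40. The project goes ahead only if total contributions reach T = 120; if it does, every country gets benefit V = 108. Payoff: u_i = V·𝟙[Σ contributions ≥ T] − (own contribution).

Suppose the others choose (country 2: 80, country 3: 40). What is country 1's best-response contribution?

Others' total = 120 ≥ 120; contributing adds cost 80 for no extra benefit.
Best response: 0.

0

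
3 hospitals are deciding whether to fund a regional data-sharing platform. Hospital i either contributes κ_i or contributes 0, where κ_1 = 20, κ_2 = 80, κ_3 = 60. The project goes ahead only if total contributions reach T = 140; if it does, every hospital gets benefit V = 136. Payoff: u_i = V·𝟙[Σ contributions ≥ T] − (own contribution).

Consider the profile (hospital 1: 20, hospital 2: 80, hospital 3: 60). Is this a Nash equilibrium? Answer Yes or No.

No

Total = 160 ≥ 140: provided.
Hospital 1 (pledges 20, payoff 116): dropping to 0 → total 140, payoff 136. Profitable deviation.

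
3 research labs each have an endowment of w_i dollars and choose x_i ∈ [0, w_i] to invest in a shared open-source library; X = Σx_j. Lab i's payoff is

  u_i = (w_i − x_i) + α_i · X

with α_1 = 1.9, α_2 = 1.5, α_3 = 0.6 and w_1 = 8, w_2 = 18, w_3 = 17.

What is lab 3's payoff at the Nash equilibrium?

∂u_i/∂x_i = α_i − 1, so lab i contributes w_i if α_i > 1, else 0.
α_i > 1 for i ∈ {1, 2}; NE contributions (8, 18, 0), X = 26.
u_3 = (17 − 0) + 0.6·26 = 32.6.

32.6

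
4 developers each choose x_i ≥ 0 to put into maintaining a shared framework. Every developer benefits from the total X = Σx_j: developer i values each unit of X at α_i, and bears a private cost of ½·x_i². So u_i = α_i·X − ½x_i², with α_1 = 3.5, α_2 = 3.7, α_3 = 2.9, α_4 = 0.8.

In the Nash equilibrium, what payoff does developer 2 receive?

33.485

Developer i's FOC: ∂u_i/∂x_i = α_i − x_i = 0, so x_i* = α_i.
NE contributions = (3.5, 3.7, 2.9, 0.8); X = 10.9.
u_2 = α_2·X − ½·(x_2)² = 3.7·10.9 − ½·3.7² = 33.485.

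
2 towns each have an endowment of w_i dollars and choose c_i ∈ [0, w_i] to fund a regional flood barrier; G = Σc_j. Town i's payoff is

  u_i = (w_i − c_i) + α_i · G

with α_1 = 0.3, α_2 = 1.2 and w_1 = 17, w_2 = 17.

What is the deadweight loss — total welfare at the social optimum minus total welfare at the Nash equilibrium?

8.5

∂u_i/∂c_i = α_i − 1, so town i contributes w_i if α_i > 1, else 0.
α_i > 1 for i ∈ {2}; NE contributions (0, 17), G = 17.
W^NE = Σw_i − G^NE + (Σα_i)·G^NE = 34 + 0.5·17 = 42.5.
Planner: ∂(Σu_j)/∂c_i = Σα_j − 1 = 0.5 > 0, so everyone contributes w_i; G^SO = 34, W^SO = 34 + 0.5·34 = 51.
Deadweight loss = 8.5.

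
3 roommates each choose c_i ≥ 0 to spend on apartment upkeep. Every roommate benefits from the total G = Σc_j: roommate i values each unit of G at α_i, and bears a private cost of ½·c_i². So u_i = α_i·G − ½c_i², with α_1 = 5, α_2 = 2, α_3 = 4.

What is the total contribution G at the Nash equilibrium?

Roommate i's FOC: ∂u_i/∂c_i = α_i − c_i = 0, so c_i* = α_i.
NE contributions = (5, 2, 4); G = 11.

11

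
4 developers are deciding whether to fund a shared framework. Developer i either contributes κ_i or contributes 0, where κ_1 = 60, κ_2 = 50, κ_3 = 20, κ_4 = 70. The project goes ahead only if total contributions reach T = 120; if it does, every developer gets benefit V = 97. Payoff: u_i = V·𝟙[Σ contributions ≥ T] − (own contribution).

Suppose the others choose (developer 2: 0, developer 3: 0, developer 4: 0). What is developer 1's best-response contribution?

Others' total = 0. Even contributing 60 gives 60 < 120: no benefit either way.
Best response: 0.

0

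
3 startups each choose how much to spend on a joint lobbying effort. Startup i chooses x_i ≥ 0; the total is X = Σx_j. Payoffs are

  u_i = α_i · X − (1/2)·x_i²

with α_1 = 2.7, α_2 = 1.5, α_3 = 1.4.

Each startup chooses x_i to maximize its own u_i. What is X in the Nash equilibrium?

5.6

Startup i's FOC: ∂u_i/∂x_i = α_i − x_i = 0, so x_i* = α_i.
NE contributions = (2.7, 1.5, 1.4); X = 5.6.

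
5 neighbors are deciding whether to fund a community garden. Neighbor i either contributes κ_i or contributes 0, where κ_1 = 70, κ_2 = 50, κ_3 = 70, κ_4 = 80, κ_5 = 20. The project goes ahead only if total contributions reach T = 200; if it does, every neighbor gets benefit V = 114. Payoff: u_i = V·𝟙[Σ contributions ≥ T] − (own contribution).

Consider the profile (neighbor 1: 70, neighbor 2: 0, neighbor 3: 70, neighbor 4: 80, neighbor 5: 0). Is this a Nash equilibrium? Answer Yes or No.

Yes

Total = 220 ≥ 200: provided.
Neighbor 1 (pledges 70, payoff 44): dropping to 0 → total 150, payoff 0. No gain.
Neighbor 2 (pledges 0, payoff 114): pledging 50 → total 270, payoff 64. No gain.
Neighbor 3 (pledges 70, payoff 44): dropping to 0 → total 150, payoff 0. No gain.
Neighbor 4 (pledges 80, payoff 34): dropping to 0 → total 140, payoff 0. No gain.
Neighbor 5 (pledges 0, payoff 114): pledging 20 → total 240, payoff 94. No gain.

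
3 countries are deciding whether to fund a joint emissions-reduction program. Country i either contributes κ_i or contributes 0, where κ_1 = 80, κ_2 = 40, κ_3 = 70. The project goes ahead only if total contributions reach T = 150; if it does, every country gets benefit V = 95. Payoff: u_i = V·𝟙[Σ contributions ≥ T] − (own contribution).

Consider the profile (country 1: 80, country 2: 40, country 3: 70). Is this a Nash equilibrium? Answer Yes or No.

No

Total = 190 ≥ 150: provided.
Country 1 (pledges 80, payoff 15): dropping to 0 → total 110, payoff 0. No gain.
Country 2 (pledges 40, payoff 55): dropping to 0 → total 150, payoff 95. Profitable deviation.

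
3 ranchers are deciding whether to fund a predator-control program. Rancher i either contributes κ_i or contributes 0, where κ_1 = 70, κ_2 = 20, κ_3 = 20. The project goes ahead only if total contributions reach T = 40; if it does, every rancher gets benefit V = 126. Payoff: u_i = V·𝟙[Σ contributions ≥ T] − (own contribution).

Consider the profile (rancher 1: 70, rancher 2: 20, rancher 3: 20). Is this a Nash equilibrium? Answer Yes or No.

No

Total = 110 ≥ 40: provided.
Rancher 1 (pledges 70, payoff 56): dropping to 0 → total 40, payoff 126. Profitable deviation.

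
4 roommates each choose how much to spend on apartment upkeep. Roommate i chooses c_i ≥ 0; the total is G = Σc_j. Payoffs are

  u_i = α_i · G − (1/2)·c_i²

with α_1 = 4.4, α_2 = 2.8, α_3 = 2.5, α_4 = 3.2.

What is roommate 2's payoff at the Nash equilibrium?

32.2

Roommate i's FOC: ∂u_i/∂c_i = α_i − c_i = 0, so c_i* = α_i.
NE contributions = (4.4, 2.8, 2.5, 3.2); G = 12.9.
u_2 = α_2·G − ½·(c_2)² = 2.8·12.9 − ½·2.8² = 32.2.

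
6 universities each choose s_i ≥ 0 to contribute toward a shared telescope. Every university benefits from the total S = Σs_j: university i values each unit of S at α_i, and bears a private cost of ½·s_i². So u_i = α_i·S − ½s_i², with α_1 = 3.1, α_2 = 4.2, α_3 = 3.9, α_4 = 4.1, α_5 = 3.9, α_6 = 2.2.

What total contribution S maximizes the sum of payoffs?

Planner FOC: ∂(Σu_j)/∂s_i = (Σα_j) − s_i = 0, so s_i^SO = Σα_j = 21.4 for every i; S^SO = 128.4.

128.4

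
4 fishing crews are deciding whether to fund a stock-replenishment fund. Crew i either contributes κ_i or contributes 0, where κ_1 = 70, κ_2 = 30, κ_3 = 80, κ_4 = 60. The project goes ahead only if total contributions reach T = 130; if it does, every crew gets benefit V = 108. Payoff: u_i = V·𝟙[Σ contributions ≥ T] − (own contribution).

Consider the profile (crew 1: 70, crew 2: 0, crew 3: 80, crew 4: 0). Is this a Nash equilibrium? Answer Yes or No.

Yes

Total = 150 ≥ 130: provided.
Crew 1 (pledges 70, payoff 38): dropping to 0 → total 80, payoff 0. No gain.
Crew 2 (pledges 0, payoff 108): pledging 30 → total 180, payoff 78. No gain.
Crew 3 (pledges 80, payoff 28): dropping to 0 → total 70, payoff 0. No gain.
Crew 4 (pledges 0, payoff 108): pledging 60 → total 210, payoff 48. No gain.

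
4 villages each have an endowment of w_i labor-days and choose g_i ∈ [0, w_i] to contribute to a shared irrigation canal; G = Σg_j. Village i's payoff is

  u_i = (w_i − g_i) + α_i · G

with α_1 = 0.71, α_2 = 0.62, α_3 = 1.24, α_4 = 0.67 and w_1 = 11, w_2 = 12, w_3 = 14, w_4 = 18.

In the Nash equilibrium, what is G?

∂u_i/∂g_i = α_i − 1, so village i contributes w_i if α_i > 1, else 0.
α_i > 1 for i ∈ {3}; NE contributions (0, 0, 14, 0), G = 14.

14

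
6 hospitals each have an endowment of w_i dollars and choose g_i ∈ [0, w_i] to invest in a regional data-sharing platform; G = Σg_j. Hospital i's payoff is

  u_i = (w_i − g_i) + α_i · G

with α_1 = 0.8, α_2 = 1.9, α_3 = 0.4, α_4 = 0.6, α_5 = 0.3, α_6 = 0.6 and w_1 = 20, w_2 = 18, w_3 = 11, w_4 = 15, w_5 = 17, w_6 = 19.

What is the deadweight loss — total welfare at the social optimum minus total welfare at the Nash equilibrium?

∂u_i/∂g_i = α_i − 1, so hospital i contributes w_i if α_i > 1, else 0.
α_i > 1 for i ∈ {2}; NE contributions (0, 18, 0, 0, 0, 0), G = 18.
W^NE = Σw_i − G^NE + (Σα_i)·G^NE = 100 + 3.6·18 = 164.8.
Planner: ∂(Σu_j)/∂g_i = Σα_j − 1 = 3.6 > 0, so everyone contributes w_i; G^SO = 100, W^SO = 100 + 3.6·100 = 460.
Deadweight loss = 295.2.

295.2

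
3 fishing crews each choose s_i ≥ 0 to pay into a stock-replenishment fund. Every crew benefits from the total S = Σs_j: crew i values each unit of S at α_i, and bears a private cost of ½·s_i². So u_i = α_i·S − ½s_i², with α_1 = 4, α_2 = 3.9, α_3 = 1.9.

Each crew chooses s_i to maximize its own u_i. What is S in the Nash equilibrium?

Crew i's FOC: ∂u_i/∂s_i = α_i − s_i = 0, so s_i* = α_i.
NE contributions = (4, 3.9, 1.9); S = 9.8.

9.8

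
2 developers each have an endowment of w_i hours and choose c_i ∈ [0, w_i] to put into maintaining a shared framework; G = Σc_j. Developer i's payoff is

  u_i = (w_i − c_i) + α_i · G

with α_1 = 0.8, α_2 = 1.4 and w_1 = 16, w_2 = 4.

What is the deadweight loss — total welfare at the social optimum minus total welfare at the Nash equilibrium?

∂u_i/∂c_i = α_i − 1, so developer i contributes w_i if α_i > 1, else 0.
α_i > 1 for i ∈ {2}; NE contributions (0, 4), G = 4.
W^NE = Σw_i − G^NE + (Σα_i)·G^NE = 20 + 1.2·4 = 24.8.
Planner: ∂(Σu_j)/∂c_i = Σα_j − 1 = 1.2 > 0, so everyone contributes w_i; G^SO = 20, W^SO = 20 + 1.2·20 = 44.
Deadweight loss = 19.2.

19.2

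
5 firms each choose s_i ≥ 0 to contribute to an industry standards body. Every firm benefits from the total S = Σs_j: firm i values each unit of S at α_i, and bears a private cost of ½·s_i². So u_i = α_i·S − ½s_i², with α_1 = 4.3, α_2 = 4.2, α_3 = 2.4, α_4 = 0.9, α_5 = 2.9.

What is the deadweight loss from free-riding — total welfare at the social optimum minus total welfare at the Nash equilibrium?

349.69

Firm i's FOC: ∂u_i/∂s_i = α_i − s_i = 0, so s_i* = α_i.
NE contributions = (4.3, 4.2, 2.4, 0.9, 2.9); S = 14.7.
W^NE = (Σα)·S − ½Σα_i² = 14.7² − ½·51.11 = 190.535.
Planner sets s_i = Σα_j = 14.7 for every i, so S^SO = 5·14.7 = 73.5.
W^SO = (Σα)·S^SO − ½·5·(Σα)² = (5/2)·14.7² = 540.225.
Deadweight loss = W^SO − W^NE = 349.69.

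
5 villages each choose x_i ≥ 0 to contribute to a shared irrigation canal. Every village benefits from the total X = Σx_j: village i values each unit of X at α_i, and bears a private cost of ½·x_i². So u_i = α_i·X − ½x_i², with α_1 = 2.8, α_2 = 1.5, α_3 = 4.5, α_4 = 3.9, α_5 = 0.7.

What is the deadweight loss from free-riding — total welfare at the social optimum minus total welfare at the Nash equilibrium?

Village i's FOC: ∂u_i/∂x_i = α_i − x_i = 0, so x_i* = α_i.
NE contributions = (2.8, 1.5, 4.5, 3.9, 0.7); X = 13.4.
W^NE = (Σα)·X − ½Σα_i² = 13.4² − ½·46.04 = 156.54.
Planner sets x_i = Σα_j = 13.4 for every i, so X^SO = 5·13.4 = 67.
W^SO = (Σα)·X^SO − ½·5·(Σα)² = (5/2)·13.4² = 448.9.
Deadweight loss = W^SO − W^NE = 292.36.

292.36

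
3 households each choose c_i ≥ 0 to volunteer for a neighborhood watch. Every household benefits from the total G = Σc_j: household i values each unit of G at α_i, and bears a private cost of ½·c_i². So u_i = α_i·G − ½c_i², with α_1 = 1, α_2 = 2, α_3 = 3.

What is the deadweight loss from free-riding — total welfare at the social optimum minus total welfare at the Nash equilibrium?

Household i's FOC: ∂u_i/∂c_i = α_i − c_i = 0, so c_i* = α_i.
NE contributions = (1, 2, 3); G = 6.
W^NE = (Σα)·G − ½Σα_i² = 6² − ½·14 = 29.
Planner sets c_i = Σα_j = 6 for every i, so G^SO = 3·6 = 18.
W^SO = (Σα)·G^SO − ½·3·(Σα)² = (3/2)·6² = 54.
Deadweight loss = W^SO − W^NE = 25.

25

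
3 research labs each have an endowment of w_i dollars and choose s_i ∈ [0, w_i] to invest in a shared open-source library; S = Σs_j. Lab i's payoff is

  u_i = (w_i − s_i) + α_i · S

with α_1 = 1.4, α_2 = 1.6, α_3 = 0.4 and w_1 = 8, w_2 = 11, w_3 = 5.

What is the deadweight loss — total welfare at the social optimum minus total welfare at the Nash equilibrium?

∂u_i/∂s_i = α_i − 1, so lab i contributes w_i if α_i > 1, else 0.
α_i > 1 for i ∈ {1, 2}; NE contributions (8, 11, 0), S = 19.
W^NE = Σw_i − S^NE + (Σα_i)·S^NE = 24 + 2.4·19 = 69.6.
Planner: ∂(Σu_j)/∂s_i = Σα_j − 1 = 2.4 > 0, so everyone contributes w_i; S^SO = 24, W^SO = 24 + 2.4·24 = 81.6.
Deadweight loss = 12.

12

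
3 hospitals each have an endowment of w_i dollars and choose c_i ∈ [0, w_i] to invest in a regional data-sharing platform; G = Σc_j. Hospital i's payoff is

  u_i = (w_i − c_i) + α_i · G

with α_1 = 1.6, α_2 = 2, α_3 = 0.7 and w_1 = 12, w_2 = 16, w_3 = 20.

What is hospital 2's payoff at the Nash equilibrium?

56

∂u_i/∂c_i = α_i − 1, so hospital i contributes w_i if α_i > 1, else 0.
α_i > 1 for i ∈ {1, 2}; NE contributions (12, 16, 0), G = 28.
u_2 = (16 − 16) + 2·28 = 56.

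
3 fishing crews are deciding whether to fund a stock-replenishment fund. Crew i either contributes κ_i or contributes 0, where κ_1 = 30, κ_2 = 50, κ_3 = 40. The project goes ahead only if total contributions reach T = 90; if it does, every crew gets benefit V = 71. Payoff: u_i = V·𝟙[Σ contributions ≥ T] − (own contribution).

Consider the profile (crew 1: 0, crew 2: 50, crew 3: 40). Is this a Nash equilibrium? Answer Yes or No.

Total = 90 ≥ 90: provided.
Crew 1 (pledges 0, payoff 71): pledging 30 → total 120, payoff 41. No gain.
Crew 2 (pledges 50, payoff 21): dropping to 0 → total 40, payoff 0. No gain.
Crew 3 (pledges 40, payoff 31): dropping to 0 → total 50, payoff 0. No gain.

Yes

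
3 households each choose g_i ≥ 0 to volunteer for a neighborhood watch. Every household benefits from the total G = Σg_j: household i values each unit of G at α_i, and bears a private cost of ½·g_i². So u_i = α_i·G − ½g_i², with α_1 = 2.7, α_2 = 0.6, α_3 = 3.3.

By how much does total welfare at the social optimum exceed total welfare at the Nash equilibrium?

Household i's FOC: ∂u_i/∂g_i = α_i − g_i = 0, so g_i* = α_i.
NE contributions = (2.7, 0.6, 3.3); G = 6.6.
W^NE = (Σα)·G − ½Σα_i² = 6.6² − ½·18.54 = 34.29.
Planner sets g_i = Σα_j = 6.6 for every i, so G^SO = 3·6.6 = 19.8.
W^SO = (Σα)·G^SO − ½·3·(Σα)² = (3/2)·6.6² = 65.34.
Deadweight loss = W^SO − W^NE = 31.05.

31.05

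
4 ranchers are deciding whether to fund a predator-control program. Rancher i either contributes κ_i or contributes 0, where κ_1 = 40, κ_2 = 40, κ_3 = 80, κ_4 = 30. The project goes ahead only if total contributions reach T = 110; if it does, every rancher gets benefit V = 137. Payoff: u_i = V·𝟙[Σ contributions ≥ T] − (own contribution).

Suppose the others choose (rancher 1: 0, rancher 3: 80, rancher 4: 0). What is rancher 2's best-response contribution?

40

Others' total = 80. Contributing 40 brings total to 120 ≥ 110: gain V − κ_2 = 97.
Best response: 40.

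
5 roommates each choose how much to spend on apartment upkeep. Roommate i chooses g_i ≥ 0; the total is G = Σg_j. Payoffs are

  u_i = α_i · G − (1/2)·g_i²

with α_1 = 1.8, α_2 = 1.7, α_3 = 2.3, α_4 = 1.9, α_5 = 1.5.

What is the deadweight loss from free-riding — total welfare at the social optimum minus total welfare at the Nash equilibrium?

135.6

Roommate i's FOC: ∂u_i/∂g_i = α_i − g_i = 0, so g_i* = α_i.
NE contributions = (1.8, 1.7, 2.3, 1.9, 1.5); G = 9.2.
W^NE = (Σα)·G − ½Σα_i² = 9.2² − ½·17.28 = 76.
Planner sets g_i = Σα_j = 9.2 for every i, so G^SO = 5·9.2 = 46.
W^SO = (Σα)·G^SO − ½·5·(Σα)² = (5/2)·9.2² = 211.6.
Deadweight loss = W^SO − W^NE = 135.6.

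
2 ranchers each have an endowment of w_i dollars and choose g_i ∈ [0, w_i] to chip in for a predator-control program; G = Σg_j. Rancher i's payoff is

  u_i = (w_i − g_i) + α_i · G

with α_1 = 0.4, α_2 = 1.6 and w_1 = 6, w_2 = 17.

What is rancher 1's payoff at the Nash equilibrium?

∂u_i/∂g_i = α_i − 1, so rancher i contributes w_i if α_i > 1, else 0.
α_i > 1 for i ∈ {2}; NE contributions (0, 17), G = 17.
u_1 = (6 − 0) + 0.4·17 = 12.8.

12.8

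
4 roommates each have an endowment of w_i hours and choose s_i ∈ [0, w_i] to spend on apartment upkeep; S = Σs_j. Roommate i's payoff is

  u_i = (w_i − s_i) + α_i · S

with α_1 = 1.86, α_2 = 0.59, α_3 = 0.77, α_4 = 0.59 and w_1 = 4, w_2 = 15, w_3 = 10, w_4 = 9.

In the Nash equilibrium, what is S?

∂u_i/∂s_i = α_i − 1, so roommate i contributes w_i if α_i > 1, else 0.
α_i > 1 for i ∈ {1}; NE contributions (4, 0, 0, 0), S = 4.

4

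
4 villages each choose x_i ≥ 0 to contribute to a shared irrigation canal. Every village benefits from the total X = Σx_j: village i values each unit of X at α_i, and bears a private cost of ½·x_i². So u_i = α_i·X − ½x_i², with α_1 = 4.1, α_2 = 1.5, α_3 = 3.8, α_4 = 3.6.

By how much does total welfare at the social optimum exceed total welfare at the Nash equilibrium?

Village i's FOC: ∂u_i/∂x_i = α_i − x_i = 0, so x_i* = α_i.
NE contributions = (4.1, 1.5, 3.8, 3.6); X = 13.
W^NE = (Σα)·X − ½Σα_i² = 13² − ½·46.46 = 145.77.
Planner sets x_i = Σα_j = 13 for every i, so X^SO = 4·13 = 52.
W^SO = (Σα)·X^SO − ½·4·(Σα)² = (4/2)·13² = 338.
Deadweight loss = W^SO − W^NE = 192.23.

192.23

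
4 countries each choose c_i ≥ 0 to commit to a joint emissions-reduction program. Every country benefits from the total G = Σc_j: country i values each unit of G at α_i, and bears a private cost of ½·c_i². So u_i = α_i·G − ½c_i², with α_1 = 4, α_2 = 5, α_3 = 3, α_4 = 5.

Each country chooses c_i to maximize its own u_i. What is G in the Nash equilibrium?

17

Country i's FOC: ∂u_i/∂c_i = α_i − c_i = 0, so c_i* = α_i.
NE contributions = (4, 5, 3, 5); G = 17.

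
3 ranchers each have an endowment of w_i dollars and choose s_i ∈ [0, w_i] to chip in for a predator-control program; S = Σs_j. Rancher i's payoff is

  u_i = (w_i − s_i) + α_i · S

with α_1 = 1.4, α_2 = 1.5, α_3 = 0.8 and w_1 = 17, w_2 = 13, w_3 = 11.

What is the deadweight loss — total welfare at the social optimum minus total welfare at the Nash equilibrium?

∂u_i/∂s_i = α_i − 1, so rancher i contributes w_i if α_i > 1, else 0.
α_i > 1 for i ∈ {1, 2}; NE contributions (17, 13, 0), S = 30.
W^NE = Σw_i − S^NE + (Σα_i)·S^NE = 41 + 2.7·30 = 122.
Planner: ∂(Σu_j)/∂s_i = Σα_j − 1 = 2.7 > 0, so everyone contributes w_i; S^SO = 41, W^SO = 41 + 2.7·41 = 151.7.
Deadweight loss = 29.7.

29.7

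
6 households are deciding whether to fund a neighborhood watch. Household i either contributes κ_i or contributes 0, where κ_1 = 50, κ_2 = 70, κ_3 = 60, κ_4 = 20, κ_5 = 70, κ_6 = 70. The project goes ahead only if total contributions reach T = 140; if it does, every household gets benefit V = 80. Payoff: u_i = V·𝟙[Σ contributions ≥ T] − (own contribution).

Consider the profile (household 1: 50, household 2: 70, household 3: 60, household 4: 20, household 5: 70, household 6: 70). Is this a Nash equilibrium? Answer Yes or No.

No

Total = 340 ≥ 140: provided.
Household 1 (pledges 50, payoff 30): dropping to 0 → total 290, payoff 80. Profitable deviation.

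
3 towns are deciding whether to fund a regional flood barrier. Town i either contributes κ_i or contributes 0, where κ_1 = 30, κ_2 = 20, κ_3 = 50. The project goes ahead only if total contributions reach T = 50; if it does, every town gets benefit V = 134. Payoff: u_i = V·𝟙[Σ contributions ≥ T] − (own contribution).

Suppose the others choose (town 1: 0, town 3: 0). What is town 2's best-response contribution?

0

Others' total = 0. Even contributing 20 gives 20 < 50: no benefit either way.
Best response: 0.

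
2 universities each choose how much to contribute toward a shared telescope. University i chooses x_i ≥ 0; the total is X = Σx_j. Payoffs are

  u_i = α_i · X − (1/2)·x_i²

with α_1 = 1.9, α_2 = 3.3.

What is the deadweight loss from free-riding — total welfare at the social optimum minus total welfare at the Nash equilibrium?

7.25

University i's FOC: ∂u_i/∂x_i = α_i − x_i = 0, so x_i* = α_i.
NE contributions = (1.9, 3.3); X = 5.2.
W^NE = (Σα)·X − ½Σα_i² = 5.2² − ½·14.5 = 19.79.
Planner sets x_i = Σα_j = 5.2 for every i, so X^SO = 2·5.2 = 10.4.
W^SO = (Σα)·X^SO − ½·2·(Σα)² = (2/2)·5.2² = 27.04.
Deadweight loss = W^SO − W^NE = 7.25.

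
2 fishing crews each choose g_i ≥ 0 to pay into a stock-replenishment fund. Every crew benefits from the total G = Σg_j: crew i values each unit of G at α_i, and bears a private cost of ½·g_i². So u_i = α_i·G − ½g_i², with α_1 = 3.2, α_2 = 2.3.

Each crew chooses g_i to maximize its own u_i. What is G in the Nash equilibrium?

Crew i's FOC: ∂u_i/∂g_i = α_i − g_i = 0, so g_i* = α_i.
NE contributions = (3.2, 2.3); G = 5.5.

5.5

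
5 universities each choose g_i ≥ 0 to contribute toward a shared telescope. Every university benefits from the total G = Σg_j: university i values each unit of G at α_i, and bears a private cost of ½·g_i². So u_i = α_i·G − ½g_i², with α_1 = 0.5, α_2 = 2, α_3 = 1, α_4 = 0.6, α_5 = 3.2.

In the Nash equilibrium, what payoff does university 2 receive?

12.6

University i's FOC: ∂u_i/∂g_i = α_i − g_i = 0, so g_i* = α_i.
NE contributions = (0.5, 2, 1, 0.6, 3.2); G = 7.3.
u_2 = α_2·G − ½·(g_2)² = 2·7.3 − ½·2² = 12.6.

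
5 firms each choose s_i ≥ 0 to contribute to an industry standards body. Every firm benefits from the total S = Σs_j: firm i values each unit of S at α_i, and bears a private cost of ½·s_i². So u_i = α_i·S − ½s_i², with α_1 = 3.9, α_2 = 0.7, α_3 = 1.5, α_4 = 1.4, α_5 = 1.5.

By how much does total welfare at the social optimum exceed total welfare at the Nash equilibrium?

132.58

Firm i's FOC: ∂u_i/∂s_i = α_i − s_i = 0, so s_i* = α_i.
NE contributions = (3.9, 0.7, 1.5, 1.4, 1.5); S = 9.
W^NE = (Σα)·S − ½Σα_i² = 9² − ½·22.16 = 69.92.
Planner sets s_i = Σα_j = 9 for every i, so S^SO = 5·9 = 45.
W^SO = (Σα)·S^SO − ½·5·(Σα)² = (5/2)·9² = 202.5.
Deadweight loss = W^SO − W^NE = 132.58.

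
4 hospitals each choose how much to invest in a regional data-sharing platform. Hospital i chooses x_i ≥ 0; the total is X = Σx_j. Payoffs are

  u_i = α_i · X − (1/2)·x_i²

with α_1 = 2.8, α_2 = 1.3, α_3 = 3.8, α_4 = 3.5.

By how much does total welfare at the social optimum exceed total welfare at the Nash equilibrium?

148.07

Hospital i's FOC: ∂u_i/∂x_i = α_i − x_i = 0, so x_i* = α_i.
NE contributions = (2.8, 1.3, 3.8, 3.5); X = 11.4.
W^NE = (Σα)·X − ½Σα_i² = 11.4² − ½·36.22 = 111.85.
Planner sets x_i = Σα_j = 11.4 for every i, so X^SO = 4·11.4 = 45.6.
W^SO = (Σα)·X^SO − ½·4·(Σα)² = (4/2)·11.4² = 259.92.
Deadweight loss = W^SO − W^NE = 148.07.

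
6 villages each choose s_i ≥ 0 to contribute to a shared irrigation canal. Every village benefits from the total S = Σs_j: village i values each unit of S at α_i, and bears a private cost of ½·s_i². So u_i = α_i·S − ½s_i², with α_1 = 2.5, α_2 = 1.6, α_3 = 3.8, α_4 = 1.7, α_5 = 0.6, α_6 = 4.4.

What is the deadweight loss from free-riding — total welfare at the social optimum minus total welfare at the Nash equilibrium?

Village i's FOC: ∂u_i/∂s_i = α_i − s_i = 0, so s_i* = α_i.
NE contributions = (2.5, 1.6, 3.8, 1.7, 0.6, 4.4); S = 14.6.
W^NE = (Σα)·S − ½Σα_i² = 14.6² − ½·45.86 = 190.23.
Planner sets s_i = Σα_j = 14.6 for every i, so S^SO = 6·14.6 = 87.6.
W^SO = (Σα)·S^SO − ½·6·(Σα)² = (6/2)·14.6² = 639.48.
Deadweight loss = W^SO − W^NE = 449.25.

449.25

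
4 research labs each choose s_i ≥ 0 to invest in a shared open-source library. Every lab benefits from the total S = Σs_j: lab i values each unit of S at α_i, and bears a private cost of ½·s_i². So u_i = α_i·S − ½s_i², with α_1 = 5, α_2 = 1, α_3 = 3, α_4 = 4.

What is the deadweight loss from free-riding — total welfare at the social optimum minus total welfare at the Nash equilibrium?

Lab i's FOC: ∂u_i/∂s_i = α_i − s_i = 0, so s_i* = α_i.
NE contributions = (5, 1, 3, 4); S = 13.
W^NE = (Σα)·S − ½Σα_i² = 13² − ½·51 = 143.5.
Planner sets s_i = Σα_j = 13 for every i, so S^SO = 4·13 = 52.
W^SO = (Σα)·S^SO − ½·4·(Σα)² = (4/2)·13² = 338.
Deadweight loss = W^SO − W^NE = 194.5.

194.5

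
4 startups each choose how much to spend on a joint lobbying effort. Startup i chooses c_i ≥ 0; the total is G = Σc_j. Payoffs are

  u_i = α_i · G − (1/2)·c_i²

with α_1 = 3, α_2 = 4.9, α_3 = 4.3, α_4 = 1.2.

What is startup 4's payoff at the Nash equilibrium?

15.36

Startup i's FOC: ∂u_i/∂c_i = α_i − c_i = 0, so c_i* = α_i.
NE contributions = (3, 4.9, 4.3, 1.2); G = 13.4.
u_4 = α_4·G − ½·(c_4)² = 1.2·13.4 − ½·1.2² = 15.36.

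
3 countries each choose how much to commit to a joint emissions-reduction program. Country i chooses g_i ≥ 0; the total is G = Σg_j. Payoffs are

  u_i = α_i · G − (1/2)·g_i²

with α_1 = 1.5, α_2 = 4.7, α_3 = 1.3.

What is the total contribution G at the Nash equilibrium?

7.5

Country i's FOC: ∂u_i/∂g_i = α_i − g_i = 0, so g_i* = α_i.
NE contributions = (1.5, 4.7, 1.3); G = 7.5.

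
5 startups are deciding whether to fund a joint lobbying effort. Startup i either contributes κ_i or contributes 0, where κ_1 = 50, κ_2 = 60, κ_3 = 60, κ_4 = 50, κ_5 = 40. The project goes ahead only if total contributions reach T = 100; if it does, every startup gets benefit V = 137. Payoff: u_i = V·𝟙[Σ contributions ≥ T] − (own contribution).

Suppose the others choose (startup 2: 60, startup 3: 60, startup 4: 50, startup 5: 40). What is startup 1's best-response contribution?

Others' total = 210 ≥ 100; contributing adds cost 50 for no extra benefit.
Best response: 0.

0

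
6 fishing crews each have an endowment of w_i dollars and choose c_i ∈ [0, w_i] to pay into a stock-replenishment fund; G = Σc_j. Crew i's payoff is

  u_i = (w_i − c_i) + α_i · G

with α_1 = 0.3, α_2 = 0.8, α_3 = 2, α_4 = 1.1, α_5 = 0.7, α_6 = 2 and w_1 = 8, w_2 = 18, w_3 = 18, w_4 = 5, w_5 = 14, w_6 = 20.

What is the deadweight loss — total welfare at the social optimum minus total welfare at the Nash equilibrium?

∂u_i/∂c_i = α_i − 1, so crew i contributes w_i if α_i > 1, else 0.
α_i > 1 for i ∈ {3, 4, 6}; NE contributions (0, 0, 18, 5, 0, 20), G = 43.
W^NE = Σw_i − G^NE + (Σα_i)·G^NE = 83 + 5.9·43 = 336.7.
Planner: ∂(Σu_j)/∂c_i = Σα_j − 1 = 5.9 > 0, so everyone contributes w_i; G^SO = 83, W^SO = 83 + 5.9·83 = 572.7.
Deadweight loss = 236.

236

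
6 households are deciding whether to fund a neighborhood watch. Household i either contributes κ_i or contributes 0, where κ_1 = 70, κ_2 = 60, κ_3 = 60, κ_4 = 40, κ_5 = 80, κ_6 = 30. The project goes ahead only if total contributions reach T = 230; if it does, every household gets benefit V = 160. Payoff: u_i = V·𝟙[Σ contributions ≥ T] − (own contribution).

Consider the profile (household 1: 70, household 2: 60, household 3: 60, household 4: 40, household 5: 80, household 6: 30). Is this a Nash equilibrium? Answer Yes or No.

Total = 340 ≥ 230: provided.
Household 1 (pledges 70, payoff 90): dropping to 0 → total 270, payoff 160. Profitable deviation.

No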